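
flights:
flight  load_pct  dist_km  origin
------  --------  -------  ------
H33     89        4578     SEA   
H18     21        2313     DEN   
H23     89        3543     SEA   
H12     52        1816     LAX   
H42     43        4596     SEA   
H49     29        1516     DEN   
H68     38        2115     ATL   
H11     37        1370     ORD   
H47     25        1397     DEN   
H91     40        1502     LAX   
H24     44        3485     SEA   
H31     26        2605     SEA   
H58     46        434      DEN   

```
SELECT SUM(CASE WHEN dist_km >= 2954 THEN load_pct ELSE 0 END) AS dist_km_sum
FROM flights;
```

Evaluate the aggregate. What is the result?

265

flight=H33: ✓ → 89
flight=H18: ✗
flight=H23: ✓ → 89
flight=H12: ✗
flight=H42: ✓ → 43
flight=H49: ✗
flight=H68: ✗
flight=H11: ✗
flight=H47: ✗
flight=H91: ✗
flight=H24: ✓ → 44
flight=H31: ✗
flight=H58: ✗
dist_km_sum = 89 + 89 + 43 + 44 = 265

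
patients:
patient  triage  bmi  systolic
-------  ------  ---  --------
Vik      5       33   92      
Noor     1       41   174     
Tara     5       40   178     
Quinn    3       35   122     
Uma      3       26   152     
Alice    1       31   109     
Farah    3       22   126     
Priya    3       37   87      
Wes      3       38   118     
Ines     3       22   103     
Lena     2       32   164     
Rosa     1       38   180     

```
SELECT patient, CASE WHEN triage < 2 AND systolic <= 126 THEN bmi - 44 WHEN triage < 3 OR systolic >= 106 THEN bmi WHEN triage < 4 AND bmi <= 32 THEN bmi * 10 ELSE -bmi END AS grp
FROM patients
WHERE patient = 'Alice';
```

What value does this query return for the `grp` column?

-13

patient = Alice: triage=1, bmi=31, systolic=109.
triage < 2 AND systolic <= 126 → true → -13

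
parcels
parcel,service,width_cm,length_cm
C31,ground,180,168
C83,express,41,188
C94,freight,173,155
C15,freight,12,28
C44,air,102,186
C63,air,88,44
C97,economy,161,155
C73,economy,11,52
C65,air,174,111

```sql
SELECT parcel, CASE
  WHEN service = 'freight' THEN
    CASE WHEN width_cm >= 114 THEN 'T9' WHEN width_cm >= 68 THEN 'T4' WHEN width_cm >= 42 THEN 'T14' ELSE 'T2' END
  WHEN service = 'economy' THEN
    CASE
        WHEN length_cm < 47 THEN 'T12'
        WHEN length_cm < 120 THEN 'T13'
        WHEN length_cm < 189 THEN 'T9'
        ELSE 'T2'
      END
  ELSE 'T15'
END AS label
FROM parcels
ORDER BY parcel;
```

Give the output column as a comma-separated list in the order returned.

T2, T15, T15, T15, T15, T13, T15, T9, T9

parcel=C15: service='freight' → inner[ELSE] → T2
parcel=C31: service='ground' → outer ELSE → T15
parcel=C44: service='air' → outer ELSE → T15
parcel=C63: service='air' → outer ELSE → T15
parcel=C65: service='air' → outer ELSE → T15
parcel=C73: service='economy' → inner[length_cm < 120] → T13
parcel=C83: service='express' → outer ELSE → T15
parcel=C94: service='freight' → inner[width_cm >= 114] → T9
parcel=C97: service='economy' → inner[length_cm < 189] → T9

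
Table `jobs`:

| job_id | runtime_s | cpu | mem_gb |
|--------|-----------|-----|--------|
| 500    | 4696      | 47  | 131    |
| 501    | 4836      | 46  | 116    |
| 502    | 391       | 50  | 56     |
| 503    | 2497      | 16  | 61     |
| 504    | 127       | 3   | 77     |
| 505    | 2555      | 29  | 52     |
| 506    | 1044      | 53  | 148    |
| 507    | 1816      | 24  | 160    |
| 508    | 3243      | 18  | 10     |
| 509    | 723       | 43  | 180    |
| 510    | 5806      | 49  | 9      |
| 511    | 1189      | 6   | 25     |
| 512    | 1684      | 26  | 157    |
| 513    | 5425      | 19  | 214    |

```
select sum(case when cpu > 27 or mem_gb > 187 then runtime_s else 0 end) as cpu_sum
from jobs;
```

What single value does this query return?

25476

job_id=500: ✓ → 4696
job_id=501: ✓ → 4836
job_id=502: ✓ → 391
job_id=503: ✗
job_id=504: ✗
job_id=505: ✓ → 2555
job_id=506: ✓ → 1044
job_id=507: ✗
job_id=508: ✗
job_id=509: ✓ → 723
job_id=510: ✓ → 5806
job_id=511: ✗
job_id=512: ✗
job_id=513: ✓ → 5425
cpu_sum = 4696 + 4836 + 391 + 2555 + 1044 + 723 + 5806 + 5425 = 25476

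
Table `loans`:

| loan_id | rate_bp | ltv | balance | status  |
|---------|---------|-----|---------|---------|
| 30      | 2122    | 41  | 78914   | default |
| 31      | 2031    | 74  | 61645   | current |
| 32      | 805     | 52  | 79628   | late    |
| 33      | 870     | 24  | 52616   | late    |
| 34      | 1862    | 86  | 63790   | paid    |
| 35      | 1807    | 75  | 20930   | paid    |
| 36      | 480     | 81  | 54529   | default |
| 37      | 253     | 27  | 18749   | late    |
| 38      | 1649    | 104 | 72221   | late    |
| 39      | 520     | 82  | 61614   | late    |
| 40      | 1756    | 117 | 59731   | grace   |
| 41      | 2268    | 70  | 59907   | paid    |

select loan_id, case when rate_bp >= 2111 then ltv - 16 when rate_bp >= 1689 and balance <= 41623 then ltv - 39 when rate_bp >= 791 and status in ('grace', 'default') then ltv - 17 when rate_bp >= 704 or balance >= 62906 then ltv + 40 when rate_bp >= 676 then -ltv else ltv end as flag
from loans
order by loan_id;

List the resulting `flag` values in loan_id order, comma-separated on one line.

25, 114, 92, 64, 126, 36, 81, 27, 144, 82, 100, 54

loan_id=30: rate_bp >= 2111 → 25
loan_id=31: rate_bp >= 704 or balance >= 62906 → 114
loan_id=32: rate_bp >= 704 or balance >= 62906 → 92
loan_id=33: rate_bp >= 704 or balance >= 62906 → 64
loan_id=34: rate_bp >= 704 or balance >= 62906 → 126
loan_id=35: rate_bp >= 1689 and balance <= 41623 → 36
loan_id=36: ELSE → 81
loan_id=37: ELSE → 27
loan_id=38: rate_bp >= 704 or balance >= 62906 → 144
loan_id=39: ELSE → 82
loan_id=40: rate_bp >= 791 and status in ('grace', 'default') → 100
loan_id=41: rate_bp >= 2111 → 54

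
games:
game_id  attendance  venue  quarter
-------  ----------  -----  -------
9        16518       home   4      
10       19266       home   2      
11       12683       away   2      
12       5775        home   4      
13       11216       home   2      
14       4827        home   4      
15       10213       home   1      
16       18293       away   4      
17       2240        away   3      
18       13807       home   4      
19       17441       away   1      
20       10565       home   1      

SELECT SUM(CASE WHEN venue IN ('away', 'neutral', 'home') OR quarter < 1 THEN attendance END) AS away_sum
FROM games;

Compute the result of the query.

game_id=9: ✓ → 16518
game_id=10: ✓ → 19266
game_id=11: ✓ → 12683
game_id=12: ✓ → 5775
game_id=13: ✓ → 11216
game_id=14: ✓ → 4827
game_id=15: ✓ → 10213
game_id=16: ✓ → 18293
game_id=17: ✓ → 2240
game_id=18: ✓ → 13807
game_id=19: ✓ → 17441
game_id=20: ✓ → 10565
away_sum = 16518 + 19266 + 12683 + 5775 + 11216 + 4827 + 10213 + 18293 + 2240 + 13807 + 17441 + 10565 = 142844

142844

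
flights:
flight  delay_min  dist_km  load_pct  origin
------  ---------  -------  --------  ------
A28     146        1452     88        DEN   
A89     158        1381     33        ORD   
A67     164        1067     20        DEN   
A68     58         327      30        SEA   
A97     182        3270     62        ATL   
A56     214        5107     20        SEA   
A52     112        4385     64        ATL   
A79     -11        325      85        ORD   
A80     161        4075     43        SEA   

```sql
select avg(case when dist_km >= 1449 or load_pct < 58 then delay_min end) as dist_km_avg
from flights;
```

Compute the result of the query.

flight=A28: ✓ → 146
flight=A89: ✓ → 158
flight=A67: ✓ → 164
flight=A68: ✓ → 58
flight=A97: ✓ → 182
flight=A56: ✓ → 214
flight=A52: ✓ → 112
flight=A79: ✗
flight=A80: ✓ → 161
dist_km_avg = (146 + 158 + 164 + 58 + 182 + 214 + 112 + 161) / 8 = 149.375

149.375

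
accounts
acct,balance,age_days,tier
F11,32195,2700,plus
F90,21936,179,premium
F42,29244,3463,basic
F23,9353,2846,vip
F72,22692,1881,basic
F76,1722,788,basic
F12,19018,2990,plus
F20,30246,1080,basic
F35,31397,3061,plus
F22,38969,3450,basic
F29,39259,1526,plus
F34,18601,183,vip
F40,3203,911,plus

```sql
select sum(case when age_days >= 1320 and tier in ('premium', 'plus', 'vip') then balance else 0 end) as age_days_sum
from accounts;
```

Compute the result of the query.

acct=F11: ✓ → 32195
acct=F90: ✗
acct=F42: ✗
acct=F23: ✓ → 9353
acct=F72: ✗
acct=F76: ✗
acct=F12: ✓ → 19018
acct=F20: ✗
acct=F35: ✓ → 31397
acct=F22: ✗
acct=F29: ✓ → 39259
acct=F34: ✗
acct=F40: ✗
age_days_sum = 32195 + 9353 + 19018 + 31397 + 39259 = 131222

131222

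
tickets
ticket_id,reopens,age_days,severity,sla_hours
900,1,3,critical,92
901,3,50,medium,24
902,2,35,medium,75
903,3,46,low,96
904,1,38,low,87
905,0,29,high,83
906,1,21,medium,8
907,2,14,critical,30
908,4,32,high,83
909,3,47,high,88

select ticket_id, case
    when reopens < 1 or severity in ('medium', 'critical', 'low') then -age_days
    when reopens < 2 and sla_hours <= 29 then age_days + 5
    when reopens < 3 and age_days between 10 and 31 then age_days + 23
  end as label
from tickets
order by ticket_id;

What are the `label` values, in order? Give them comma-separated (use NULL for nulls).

ticket_id=900: reopens < 1 or severity in ('medium', 'critical', 'low') → -3
ticket_id=901: reopens < 1 or severity in ('medium', 'critical', 'low') → -50
ticket_id=902: reopens < 1 or severity in ('medium', 'critical', 'low') → -35
ticket_id=903: reopens < 1 or severity in ('medium', 'critical', 'low') → -46
ticket_id=904: reopens < 1 or severity in ('medium', 'critical', 'low') → -38
ticket_id=905: reopens < 1 or severity in ('medium', 'critical', 'low') → -29
ticket_id=906: reopens < 1 or severity in ('medium', 'critical', 'low') → -21
ticket_id=907: reopens < 1 or severity in ('medium', 'critical', 'low') → -14
ticket_id=908: (no match → NULL) → NULL
ticket_id=909: (no match → NULL) → NULL

-3, -50, -35, -46, -38, -29, -21, -14, NULL, NULL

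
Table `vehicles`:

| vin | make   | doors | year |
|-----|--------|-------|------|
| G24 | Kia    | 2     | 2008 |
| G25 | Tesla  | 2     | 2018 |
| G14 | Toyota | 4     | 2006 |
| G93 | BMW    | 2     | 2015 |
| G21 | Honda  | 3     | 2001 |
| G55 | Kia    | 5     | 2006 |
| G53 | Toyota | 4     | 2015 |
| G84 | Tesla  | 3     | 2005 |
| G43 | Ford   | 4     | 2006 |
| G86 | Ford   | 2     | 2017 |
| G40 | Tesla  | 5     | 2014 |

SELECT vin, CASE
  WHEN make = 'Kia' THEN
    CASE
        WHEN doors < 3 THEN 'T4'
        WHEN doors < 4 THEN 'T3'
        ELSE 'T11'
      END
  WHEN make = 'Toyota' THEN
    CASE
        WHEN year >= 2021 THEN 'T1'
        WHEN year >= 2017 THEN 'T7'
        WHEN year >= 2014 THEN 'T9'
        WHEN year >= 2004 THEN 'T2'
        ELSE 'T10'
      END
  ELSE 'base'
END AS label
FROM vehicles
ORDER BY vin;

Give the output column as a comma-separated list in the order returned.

T2, base, T4, base, base, base, T9, T11, base, base, base

vin=G14: make='Toyota' → inner[year >= 2004] → T2
vin=G21: make='Honda' → outer ELSE → base
vin=G24: make='Kia' → inner[doors < 3] → T4
vin=G25: make='Tesla' → outer ELSE → base
vin=G40: make='Tesla' → outer ELSE → base
vin=G43: make='Ford' → outer ELSE → base
vin=G53: make='Toyota' → inner[year >= 2014] → T9
vin=G55: make='Kia' → inner[ELSE] → T11
vin=G84: make='Tesla' → outer ELSE → base
vin=G86: make='Ford' → outer ELSE → base
vin=G93: make='BMW' → outer ELSE → base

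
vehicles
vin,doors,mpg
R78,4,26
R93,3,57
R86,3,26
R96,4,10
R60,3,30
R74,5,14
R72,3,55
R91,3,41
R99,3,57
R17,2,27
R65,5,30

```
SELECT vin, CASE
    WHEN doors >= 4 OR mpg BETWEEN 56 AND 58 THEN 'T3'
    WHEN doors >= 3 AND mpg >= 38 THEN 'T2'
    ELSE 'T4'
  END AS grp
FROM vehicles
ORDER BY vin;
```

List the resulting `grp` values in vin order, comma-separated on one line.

vin=R17: ELSE → T4
vin=R60: ELSE → T4
vin=R65: doors >= 4 OR mpg BETWEEN 56 AND 58 → T3
vin=R72: doors >= 3 AND mpg >= 38 → T2
vin=R74: doors >= 4 OR mpg BETWEEN 56 AND 58 → T3
vin=R78: doors >= 4 OR mpg BETWEEN 56 AND 58 → T3
vin=R86: ELSE → T4
vin=R91: doors >= 3 AND mpg >= 38 → T2
vin=R93: doors >= 4 OR mpg BETWEEN 56 AND 58 → T3
vin=R96: doors >= 4 OR mpg BETWEEN 56 AND 58 → T3
vin=R99: doors >= 4 OR mpg BETWEEN 56 AND 58 → T3

T4, T4, T3, T2, T3, T3, T4, T2, T3, T3, T3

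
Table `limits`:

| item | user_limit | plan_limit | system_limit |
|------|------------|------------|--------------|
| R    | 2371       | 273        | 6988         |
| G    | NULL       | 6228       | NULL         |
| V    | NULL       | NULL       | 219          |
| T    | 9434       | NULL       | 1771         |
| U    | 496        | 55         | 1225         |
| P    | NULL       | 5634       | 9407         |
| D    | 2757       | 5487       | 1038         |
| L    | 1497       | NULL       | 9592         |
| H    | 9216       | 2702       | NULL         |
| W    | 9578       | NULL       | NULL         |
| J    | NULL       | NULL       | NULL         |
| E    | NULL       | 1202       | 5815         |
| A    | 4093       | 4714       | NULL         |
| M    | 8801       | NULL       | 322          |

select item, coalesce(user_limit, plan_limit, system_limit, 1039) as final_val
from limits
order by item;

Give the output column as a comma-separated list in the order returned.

4093, 2757, 1202, 6228, 9216, 1039, 1497, 8801, 5634, 2371, 9434, 496, 219, 9578

item=A: user_limit=4093 → 4093
item=D: user_limit=2757 → 2757
item=E: user_limit=NULL, plan_limit=1202 → 1202
item=G: user_limit=NULL, plan_limit=6228 → 6228
item=H: user_limit=9216 → 9216
item=J: user_limit=NULL, plan_limit=NULL, system_limit=NULL, → literal 1039 → 1039
item=L: user_limit=1497 → 1497
item=M: user_limit=8801 → 8801
item=P: user_limit=NULL, plan_limit=5634 → 5634
item=R: user_limit=2371 → 2371
item=T: user_limit=9434 → 9434
item=U: user_limit=496 → 496
item=V: user_limit=NULL, plan_limit=NULL, system_limit=219 → 219
item=W: user_limit=9578 → 9578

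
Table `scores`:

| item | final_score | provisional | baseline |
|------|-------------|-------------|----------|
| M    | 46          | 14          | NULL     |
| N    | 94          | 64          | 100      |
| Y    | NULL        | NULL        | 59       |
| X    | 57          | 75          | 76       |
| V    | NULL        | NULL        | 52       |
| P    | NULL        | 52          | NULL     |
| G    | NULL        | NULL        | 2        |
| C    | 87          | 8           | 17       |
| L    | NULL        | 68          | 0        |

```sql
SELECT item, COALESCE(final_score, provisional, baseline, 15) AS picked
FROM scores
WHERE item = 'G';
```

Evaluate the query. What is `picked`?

item = G: final_score=NULL, provisional=NULL, baseline=2.
final_score=NULL, provisional=NULL, baseline=2 → 2

2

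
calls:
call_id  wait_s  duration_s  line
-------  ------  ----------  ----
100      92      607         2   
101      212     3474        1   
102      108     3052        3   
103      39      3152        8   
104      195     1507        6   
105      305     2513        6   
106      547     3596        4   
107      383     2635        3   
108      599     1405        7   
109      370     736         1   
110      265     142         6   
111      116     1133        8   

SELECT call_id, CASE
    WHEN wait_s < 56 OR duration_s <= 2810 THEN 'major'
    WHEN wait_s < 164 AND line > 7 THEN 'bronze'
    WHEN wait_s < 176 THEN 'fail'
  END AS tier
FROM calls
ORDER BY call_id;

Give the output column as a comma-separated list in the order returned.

major, NULL, fail, major, major, major, NULL, major, major, major, major, major

call_id=100: wait_s < 56 OR duration_s <= 2810 → major
call_id=101: (no match → NULL) → NULL
call_id=102: wait_s < 176 → fail
call_id=103: wait_s < 56 OR duration_s <= 2810 → major
call_id=104: wait_s < 56 OR duration_s <= 2810 → major
call_id=105: wait_s < 56 OR duration_s <= 2810 → major
call_id=106: (no match → NULL) → NULL
call_id=107: wait_s < 56 OR duration_s <= 2810 → major
call_id=108: wait_s < 56 OR duration_s <= 2810 → major
call_id=109: wait_s < 56 OR duration_s <= 2810 → major
call_id=110: wait_s < 56 OR duration_s <= 2810 → major
call_id=111: wait_s < 56 OR duration_s <= 2810 → major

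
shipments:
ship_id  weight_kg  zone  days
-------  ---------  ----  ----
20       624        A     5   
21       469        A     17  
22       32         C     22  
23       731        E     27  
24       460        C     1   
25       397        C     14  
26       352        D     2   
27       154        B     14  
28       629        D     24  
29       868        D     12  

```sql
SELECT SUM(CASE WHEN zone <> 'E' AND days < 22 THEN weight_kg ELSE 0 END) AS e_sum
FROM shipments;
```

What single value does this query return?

3324

ship_id=20: ✓ → 624
ship_id=21: ✓ → 469
ship_id=22: ✗
ship_id=23: ✗
ship_id=24: ✓ → 460
ship_id=25: ✓ → 397
ship_id=26: ✓ → 352
ship_id=27: ✓ → 154
ship_id=28: ✗
ship_id=29: ✓ → 868
e_sum = 624 + 469 + 460 + 397 + 352 + 154 + 868 = 3324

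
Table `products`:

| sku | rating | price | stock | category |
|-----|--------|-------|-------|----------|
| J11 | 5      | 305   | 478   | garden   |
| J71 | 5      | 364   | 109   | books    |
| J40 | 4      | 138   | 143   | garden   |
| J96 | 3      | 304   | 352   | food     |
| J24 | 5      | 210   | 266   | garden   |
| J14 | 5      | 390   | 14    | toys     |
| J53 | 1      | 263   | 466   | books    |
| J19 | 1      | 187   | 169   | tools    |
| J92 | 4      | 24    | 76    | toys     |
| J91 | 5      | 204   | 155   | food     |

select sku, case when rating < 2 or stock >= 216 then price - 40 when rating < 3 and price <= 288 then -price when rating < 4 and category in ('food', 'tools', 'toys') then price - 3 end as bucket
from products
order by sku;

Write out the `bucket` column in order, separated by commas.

265, NULL, 147, 170, NULL, 223, NULL, NULL, NULL, 264

sku=J11: rating < 2 or stock >= 216 → 265
sku=J14: (no match → NULL) → NULL
sku=J19: rating < 2 or stock >= 216 → 147
sku=J24: rating < 2 or stock >= 216 → 170
sku=J40: (no match → NULL) → NULL
sku=J53: rating < 2 or stock >= 216 → 223
sku=J71: (no match → NULL) → NULL
sku=J91: (no match → NULL) → NULL
sku=J92: (no match → NULL) → NULL
sku=J96: rating < 2 or stock >= 216 → 264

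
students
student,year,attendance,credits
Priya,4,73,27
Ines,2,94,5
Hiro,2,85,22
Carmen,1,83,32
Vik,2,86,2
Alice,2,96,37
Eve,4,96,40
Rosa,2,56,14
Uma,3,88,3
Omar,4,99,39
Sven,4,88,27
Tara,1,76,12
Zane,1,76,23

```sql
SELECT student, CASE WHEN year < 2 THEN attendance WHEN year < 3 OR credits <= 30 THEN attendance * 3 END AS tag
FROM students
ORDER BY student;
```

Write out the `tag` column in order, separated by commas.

student=Alice: year < 3 OR credits <= 30 → 288
student=Carmen: year < 2 → 83
student=Eve: (no match → NULL) → NULL
student=Hiro: year < 3 OR credits <= 30 → 255
student=Ines: year < 3 OR credits <= 30 → 282
student=Omar: (no match → NULL) → NULL
student=Priya: year < 3 OR credits <= 30 → 219
student=Rosa: year < 3 OR credits <= 30 → 168
student=Sven: year < 3 OR credits <= 30 → 264
student=Tara: year < 2 → 76
student=Uma: year < 3 OR credits <= 30 → 264
student=Vik: year < 3 OR credits <= 30 → 258
student=Zane: year < 2 → 76

288, 83, NULL, 255, 282, NULL, 219, 168, 264, 76, 264, 258, 76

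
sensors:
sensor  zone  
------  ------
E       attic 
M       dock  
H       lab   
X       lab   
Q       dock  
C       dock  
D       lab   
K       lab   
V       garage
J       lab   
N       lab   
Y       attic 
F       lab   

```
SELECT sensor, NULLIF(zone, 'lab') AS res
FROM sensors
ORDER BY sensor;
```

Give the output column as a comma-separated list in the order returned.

sensor=C: zone=dock vs lab: differ → dock
sensor=D: zone=lab vs lab: equal → NULL
sensor=E: zone=attic vs lab: differ → attic
sensor=F: zone=lab vs lab: equal → NULL
sensor=H: zone=lab vs lab: equal → NULL
sensor=J: zone=lab vs lab: equal → NULL
sensor=K: zone=lab vs lab: equal → NULL
sensor=M: zone=dock vs lab: differ → dock
sensor=N: zone=lab vs lab: equal → NULL
sensor=Q: zone=dock vs lab: differ → dock
sensor=V: zone=garage vs lab: differ → garage
sensor=X: zone=lab vs lab: equal → NULL
sensor=Y: zone=attic vs lab: differ → attic

dock, NULL, attic, NULL, NULL, NULL, NULL, dock, NULL, dock, garage, NULL, attic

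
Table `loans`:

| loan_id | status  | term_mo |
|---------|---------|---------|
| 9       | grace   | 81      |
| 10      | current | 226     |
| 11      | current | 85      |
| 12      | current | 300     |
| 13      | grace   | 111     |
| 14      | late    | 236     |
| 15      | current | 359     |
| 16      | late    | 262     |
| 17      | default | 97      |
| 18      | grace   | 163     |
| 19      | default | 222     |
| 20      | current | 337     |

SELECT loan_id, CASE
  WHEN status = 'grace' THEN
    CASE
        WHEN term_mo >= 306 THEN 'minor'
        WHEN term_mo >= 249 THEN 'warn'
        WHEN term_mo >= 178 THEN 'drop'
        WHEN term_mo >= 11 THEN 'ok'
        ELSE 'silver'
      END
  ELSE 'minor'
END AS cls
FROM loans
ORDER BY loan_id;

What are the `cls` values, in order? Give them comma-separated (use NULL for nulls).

loan_id=9: status='grace' → inner[term_mo >= 11] → ok
loan_id=10: status='current' → outer ELSE → minor
loan_id=11: status='current' → outer ELSE → minor
loan_id=12: status='current' → outer ELSE → minor
loan_id=13: status='grace' → inner[term_mo >= 11] → ok
loan_id=14: status='late' → outer ELSE → minor
loan_id=15: status='current' → outer ELSE → minor
loan_id=16: status='late' → outer ELSE → minor
loan_id=17: status='default' → outer ELSE → minor
loan_id=18: status='grace' → inner[term_mo >= 11] → ok
loan_id=19: status='default' → outer ELSE → minor
loan_id=20: status='current' → outer ELSE → minor

ok, minor, minor, minor, ok, minor, minor, minor, minor, ok, minor, minor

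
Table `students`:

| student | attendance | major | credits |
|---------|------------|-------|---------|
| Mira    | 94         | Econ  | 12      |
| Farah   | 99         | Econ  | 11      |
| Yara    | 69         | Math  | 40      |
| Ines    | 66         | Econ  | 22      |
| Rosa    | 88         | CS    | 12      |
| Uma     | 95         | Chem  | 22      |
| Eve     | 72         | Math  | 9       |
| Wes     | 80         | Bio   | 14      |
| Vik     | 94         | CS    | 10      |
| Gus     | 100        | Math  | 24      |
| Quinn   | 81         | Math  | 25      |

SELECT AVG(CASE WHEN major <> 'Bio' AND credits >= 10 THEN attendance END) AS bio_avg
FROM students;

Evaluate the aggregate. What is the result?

student=Mira: ✓ → 94
student=Farah: ✓ → 99
student=Yara: ✓ → 69
student=Ines: ✓ → 66
student=Rosa: ✓ → 88
student=Uma: ✓ → 95
student=Eve: ✗
student=Wes: ✗
student=Vik: ✓ → 94
student=Gus: ✓ → 100
student=Quinn: ✓ → 81
bio_avg = (94 + 99 + 69 + 66 + 88 + 95 + 94 + 100 + 81) / 9 = 87.3333333333

87.3333333333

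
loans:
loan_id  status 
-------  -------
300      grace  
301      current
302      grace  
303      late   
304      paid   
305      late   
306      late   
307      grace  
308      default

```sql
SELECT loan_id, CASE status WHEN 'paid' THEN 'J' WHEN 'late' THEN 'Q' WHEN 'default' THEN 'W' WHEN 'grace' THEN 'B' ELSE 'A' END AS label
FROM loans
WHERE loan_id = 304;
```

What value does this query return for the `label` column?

J

loan_id = 304: status=paid.
status='paid' → true → J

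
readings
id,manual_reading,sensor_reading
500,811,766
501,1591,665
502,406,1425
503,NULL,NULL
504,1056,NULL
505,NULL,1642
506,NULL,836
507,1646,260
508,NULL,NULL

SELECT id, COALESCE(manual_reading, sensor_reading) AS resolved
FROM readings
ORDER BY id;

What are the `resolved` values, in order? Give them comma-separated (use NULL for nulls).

id=500: manual_reading=811 → 811
id=501: manual_reading=1591 → 1591
id=502: manual_reading=406 → 406
id=503: manual_reading=NULL, sensor_reading=NULL (all NULL) → NULL
id=504: manual_reading=1056 → 1056
id=505: manual_reading=NULL, sensor_reading=1642 → 1642
id=506: manual_reading=NULL, sensor_reading=836 → 836
id=507: manual_reading=1646 → 1646
id=508: manual_reading=NULL, sensor_reading=NULL (all NULL) → NULL

811, 1591, 406, NULL, 1056, 1642, 836, 1646, NULL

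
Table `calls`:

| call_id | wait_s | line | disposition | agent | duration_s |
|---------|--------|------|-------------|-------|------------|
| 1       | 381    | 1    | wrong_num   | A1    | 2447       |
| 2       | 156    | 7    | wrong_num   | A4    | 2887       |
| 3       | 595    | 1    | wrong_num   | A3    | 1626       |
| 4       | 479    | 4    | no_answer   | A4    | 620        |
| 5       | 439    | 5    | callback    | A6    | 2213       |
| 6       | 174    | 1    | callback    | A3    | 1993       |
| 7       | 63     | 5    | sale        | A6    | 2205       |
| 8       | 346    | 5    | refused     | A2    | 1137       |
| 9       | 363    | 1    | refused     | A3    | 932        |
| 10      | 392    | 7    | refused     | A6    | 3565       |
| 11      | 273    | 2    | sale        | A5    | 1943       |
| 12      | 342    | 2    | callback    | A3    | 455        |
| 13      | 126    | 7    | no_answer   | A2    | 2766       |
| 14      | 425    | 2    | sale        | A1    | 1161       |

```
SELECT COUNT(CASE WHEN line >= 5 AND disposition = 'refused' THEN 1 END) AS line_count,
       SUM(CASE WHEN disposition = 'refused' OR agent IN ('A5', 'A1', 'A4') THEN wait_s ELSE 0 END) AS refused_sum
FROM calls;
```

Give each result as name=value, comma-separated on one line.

line_count=2, refused_sum=2815

[line_count: line >= 5 AND disposition = 'refused']
call_id=1: ✗
call_id=2: ✗
call_id=3: ✗
call_id=4: ✗
call_id=5: ✗
call_id=6: ✗
call_id=7: ✗
call_id=8: ✓ → 1
call_id=9: ✗
call_id=10: ✓ → 1
call_id=11: ✗
call_id=12: ✗
call_id=13: ✗
call_id=14: ✗
line_count = COUNT(1, 1) = 2
—
[refused_sum: disposition = 'refused' OR agent IN ('A5', 'A1', 'A4')]
call_id=1: ✓ → 381
call_id=2: ✓ → 156
call_id=3: ✗
call_id=4: ✓ → 479
call_id=5: ✗
call_id=6: ✗
call_id=7: ✗
call_id=8: ✓ → 346
call_id=9: ✓ → 363
call_id=10: ✓ → 392
call_id=11: ✓ → 273
call_id=12: ✗
call_id=13: ✗
call_id=14: ✓ → 425
refused_sum = 381 + 156 + 479 + 346 + 363 + 392 + 273 + 425 = 2815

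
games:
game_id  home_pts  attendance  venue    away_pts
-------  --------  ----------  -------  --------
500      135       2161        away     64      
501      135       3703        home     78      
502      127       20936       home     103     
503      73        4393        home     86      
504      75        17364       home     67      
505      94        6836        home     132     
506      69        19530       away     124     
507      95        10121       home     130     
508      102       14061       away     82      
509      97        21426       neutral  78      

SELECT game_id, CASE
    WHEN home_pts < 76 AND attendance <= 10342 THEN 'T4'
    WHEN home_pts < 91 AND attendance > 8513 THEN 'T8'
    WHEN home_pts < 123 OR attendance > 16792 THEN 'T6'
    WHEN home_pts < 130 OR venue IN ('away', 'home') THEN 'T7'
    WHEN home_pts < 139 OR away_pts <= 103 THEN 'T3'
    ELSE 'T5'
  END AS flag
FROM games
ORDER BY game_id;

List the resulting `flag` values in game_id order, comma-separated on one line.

game_id=500: home_pts < 130 OR venue IN ('away', 'home') → T7
game_id=501: home_pts < 130 OR venue IN ('away', 'home') → T7
game_id=502: home_pts < 123 OR attendance > 16792 → T6
game_id=503: home_pts < 76 AND attendance <= 10342 → T4
game_id=504: home_pts < 91 AND attendance > 8513 → T8
game_id=505: home_pts < 123 OR attendance > 16792 → T6
game_id=506: home_pts < 91 AND attendance > 8513 → T8
game_id=507: home_pts < 123 OR attendance > 16792 → T6
game_id=508: home_pts < 123 OR attendance > 16792 → T6
game_id=509: home_pts < 123 OR attendance > 16792 → T6

T7, T7, T6, T4, T8, T6, T8, T6, T6, T6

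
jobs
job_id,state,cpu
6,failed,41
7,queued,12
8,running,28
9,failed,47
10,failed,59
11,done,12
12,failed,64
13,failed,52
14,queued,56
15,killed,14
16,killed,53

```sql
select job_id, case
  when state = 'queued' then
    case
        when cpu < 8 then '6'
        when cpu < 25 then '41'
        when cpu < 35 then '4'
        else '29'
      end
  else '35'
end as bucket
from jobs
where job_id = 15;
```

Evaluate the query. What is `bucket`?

job_id = 15: state=killed, cpu=14.
state='killed' → outer ELSE → 35

35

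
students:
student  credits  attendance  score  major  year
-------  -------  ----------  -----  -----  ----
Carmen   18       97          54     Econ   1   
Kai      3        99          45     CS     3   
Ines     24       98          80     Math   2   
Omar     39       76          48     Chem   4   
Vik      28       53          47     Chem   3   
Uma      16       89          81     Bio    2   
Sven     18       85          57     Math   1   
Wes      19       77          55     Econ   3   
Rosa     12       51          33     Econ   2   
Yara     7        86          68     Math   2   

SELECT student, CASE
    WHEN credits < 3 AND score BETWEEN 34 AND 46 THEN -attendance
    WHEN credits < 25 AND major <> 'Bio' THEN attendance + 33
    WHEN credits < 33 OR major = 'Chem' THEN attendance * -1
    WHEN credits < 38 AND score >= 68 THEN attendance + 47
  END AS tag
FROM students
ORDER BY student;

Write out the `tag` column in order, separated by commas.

student=Carmen: credits < 25 AND major <> 'Bio' → 130
student=Ines: credits < 25 AND major <> 'Bio' → 131
student=Kai: credits < 25 AND major <> 'Bio' → 132
student=Omar: credits < 33 OR major = 'Chem' → -76
student=Rosa: credits < 25 AND major <> 'Bio' → 84
student=Sven: credits < 25 AND major <> 'Bio' → 118
student=Uma: credits < 33 OR major = 'Chem' → -89
student=Vik: credits < 33 OR major = 'Chem' → -53
student=Wes: credits < 25 AND major <> 'Bio' → 110
student=Yara: credits < 25 AND major <> 'Bio' → 119

130, 131, 132, -76, 84, 118, -89, -53, 110, 119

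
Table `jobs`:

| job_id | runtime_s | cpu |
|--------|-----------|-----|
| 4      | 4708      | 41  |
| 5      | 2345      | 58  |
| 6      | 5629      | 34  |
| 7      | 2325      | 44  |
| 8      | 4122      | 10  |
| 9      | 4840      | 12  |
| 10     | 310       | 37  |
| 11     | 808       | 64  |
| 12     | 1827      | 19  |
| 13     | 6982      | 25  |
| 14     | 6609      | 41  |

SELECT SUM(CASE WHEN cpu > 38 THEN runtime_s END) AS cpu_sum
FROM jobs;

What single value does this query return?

16795

job_id=4: ✓ → 4708
job_id=5: ✓ → 2345
job_id=6: ✗
job_id=7: ✓ → 2325
job_id=8: ✗
job_id=9: ✗
job_id=10: ✗
job_id=11: ✓ → 808
job_id=12: ✗
job_id=13: ✗
job_id=14: ✓ → 6609
cpu_sum = 4708 + 2345 + 2325 + 808 + 6609 = 16795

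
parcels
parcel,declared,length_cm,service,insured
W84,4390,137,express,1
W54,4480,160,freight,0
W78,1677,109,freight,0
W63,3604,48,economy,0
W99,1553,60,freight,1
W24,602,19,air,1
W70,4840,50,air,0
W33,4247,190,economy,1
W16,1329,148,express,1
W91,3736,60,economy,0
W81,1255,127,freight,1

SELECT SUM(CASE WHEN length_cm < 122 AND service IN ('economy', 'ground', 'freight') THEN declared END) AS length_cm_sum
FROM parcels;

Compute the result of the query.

10570

parcel=W84: ✗
parcel=W54: ✗
parcel=W78: ✓ → 1677
parcel=W63: ✓ → 3604
parcel=W99: ✓ → 1553
parcel=W24: ✗
parcel=W70: ✗
parcel=W33: ✗
parcel=W16: ✗
parcel=W91: ✓ → 3736
parcel=W81: ✗
length_cm_sum = 1677 + 3604 + 1553 + 3736 = 10570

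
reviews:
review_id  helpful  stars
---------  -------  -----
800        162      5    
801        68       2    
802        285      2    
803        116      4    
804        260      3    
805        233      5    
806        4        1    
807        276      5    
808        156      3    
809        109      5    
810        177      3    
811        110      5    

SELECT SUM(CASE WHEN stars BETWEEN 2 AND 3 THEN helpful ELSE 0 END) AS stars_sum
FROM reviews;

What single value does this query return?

review_id=800: ✗
review_id=801: ✓ → 68
review_id=802: ✓ → 285
review_id=803: ✗
review_id=804: ✓ → 260
review_id=805: ✗
review_id=806: ✗
review_id=807: ✗
review_id=808: ✓ → 156
review_id=809: ✗
review_id=810: ✓ → 177
review_id=811: ✗
stars_sum = 68 + 285 + 260 + 156 + 177 = 946

946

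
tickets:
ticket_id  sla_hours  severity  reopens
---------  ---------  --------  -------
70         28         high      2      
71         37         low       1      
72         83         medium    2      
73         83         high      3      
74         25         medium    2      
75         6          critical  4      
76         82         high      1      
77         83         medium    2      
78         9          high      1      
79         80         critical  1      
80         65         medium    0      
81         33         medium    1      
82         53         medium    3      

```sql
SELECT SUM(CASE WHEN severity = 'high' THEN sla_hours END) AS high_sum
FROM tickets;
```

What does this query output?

202

ticket_id=70: ✓ → 28
ticket_id=71: ✗
ticket_id=72: ✗
ticket_id=73: ✓ → 83
ticket_id=74: ✗
ticket_id=75: ✗
ticket_id=76: ✓ → 82
ticket_id=77: ✗
ticket_id=78: ✓ → 9
ticket_id=79: ✗
ticket_id=80: ✗
ticket_id=81: ✗
ticket_id=82: ✗
high_sum = 28 + 83 + 82 + 9 = 202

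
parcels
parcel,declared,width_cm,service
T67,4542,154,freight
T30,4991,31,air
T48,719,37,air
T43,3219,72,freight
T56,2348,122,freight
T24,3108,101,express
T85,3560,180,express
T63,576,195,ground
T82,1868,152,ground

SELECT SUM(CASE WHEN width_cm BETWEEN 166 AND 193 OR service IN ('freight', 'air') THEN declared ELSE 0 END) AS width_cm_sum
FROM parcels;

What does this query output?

19379

parcel=T67: ✓ → 4542
parcel=T30: ✓ → 4991
parcel=T48: ✓ → 719
parcel=T43: ✓ → 3219
parcel=T56: ✓ → 2348
parcel=T24: ✗
parcel=T85: ✓ → 3560
parcel=T63: ✗
parcel=T82: ✗
width_cm_sum = 4542 + 4991 + 719 + 3219 + 2348 + 3560 = 19379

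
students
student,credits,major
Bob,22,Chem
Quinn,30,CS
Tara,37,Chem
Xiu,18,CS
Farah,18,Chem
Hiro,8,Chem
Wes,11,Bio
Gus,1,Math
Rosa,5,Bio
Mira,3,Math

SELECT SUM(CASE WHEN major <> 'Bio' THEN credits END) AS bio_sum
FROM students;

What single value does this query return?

student=Bob: ✓ → 22
student=Quinn: ✓ → 30
student=Tara: ✓ → 37
student=Xiu: ✓ → 18
student=Farah: ✓ → 18
student=Hiro: ✓ → 8
student=Wes: ✗
student=Gus: ✓ → 1
student=Rosa: ✗
student=Mira: ✓ → 3
bio_sum = 22 + 30 + 37 + 18 + 18 + 8 + 1 + 3 = 137

137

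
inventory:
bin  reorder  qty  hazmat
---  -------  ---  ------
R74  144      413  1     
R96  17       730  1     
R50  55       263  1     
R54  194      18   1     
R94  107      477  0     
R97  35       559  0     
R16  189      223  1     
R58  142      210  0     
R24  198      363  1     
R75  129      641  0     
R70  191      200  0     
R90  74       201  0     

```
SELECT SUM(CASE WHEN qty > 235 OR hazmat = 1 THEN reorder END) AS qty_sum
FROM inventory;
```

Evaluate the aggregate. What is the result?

bin=R74: ✓ → 144
bin=R96: ✓ → 17
bin=R50: ✓ → 55
bin=R54: ✓ → 194
bin=R94: ✓ → 107
bin=R97: ✓ → 35
bin=R16: ✓ → 189
bin=R58: ✗
bin=R24: ✓ → 198
bin=R75: ✓ → 129
bin=R70: ✗
bin=R90: ✗
qty_sum = 144 + 17 + 55 + 194 + 107 + 35 + 189 + 198 + 129 = 1068

1068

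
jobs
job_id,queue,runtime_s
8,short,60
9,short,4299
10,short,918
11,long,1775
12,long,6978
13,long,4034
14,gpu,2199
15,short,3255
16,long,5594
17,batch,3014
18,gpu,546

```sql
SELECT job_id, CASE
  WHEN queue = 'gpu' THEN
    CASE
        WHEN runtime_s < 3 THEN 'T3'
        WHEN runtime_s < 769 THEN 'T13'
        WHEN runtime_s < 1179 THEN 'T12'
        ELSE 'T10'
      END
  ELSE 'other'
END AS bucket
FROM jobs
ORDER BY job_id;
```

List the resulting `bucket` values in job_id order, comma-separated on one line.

job_id=8: queue='short' → outer ELSE → other
job_id=9: queue='short' → outer ELSE → other
job_id=10: queue='short' → outer ELSE → other
job_id=11: queue='long' → outer ELSE → other
job_id=12: queue='long' → outer ELSE → other
job_id=13: queue='long' → outer ELSE → other
job_id=14: queue='gpu' → inner[ELSE] → T10
job_id=15: queue='short' → outer ELSE → other
job_id=16: queue='long' → outer ELSE → other
job_id=17: queue='batch' → outer ELSE → other
job_id=18: queue='gpu' → inner[runtime_s < 769] → T13

other, other, other, other, other, other, T10, other, other, other, T13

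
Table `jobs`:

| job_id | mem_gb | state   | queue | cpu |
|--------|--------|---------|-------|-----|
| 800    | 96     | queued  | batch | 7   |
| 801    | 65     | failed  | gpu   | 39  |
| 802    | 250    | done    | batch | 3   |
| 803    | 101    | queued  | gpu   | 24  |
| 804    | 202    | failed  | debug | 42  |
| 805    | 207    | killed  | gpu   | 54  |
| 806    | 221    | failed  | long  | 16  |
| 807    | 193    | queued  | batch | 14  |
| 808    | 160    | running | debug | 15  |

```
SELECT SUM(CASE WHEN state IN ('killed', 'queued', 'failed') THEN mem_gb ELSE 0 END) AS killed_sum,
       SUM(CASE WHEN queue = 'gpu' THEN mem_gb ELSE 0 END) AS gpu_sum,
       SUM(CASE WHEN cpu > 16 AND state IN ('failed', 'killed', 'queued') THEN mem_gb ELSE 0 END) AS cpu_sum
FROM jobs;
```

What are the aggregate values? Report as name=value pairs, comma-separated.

[killed_sum: state IN ('killed', 'queued', 'failed')]
job_id=800: ✓ → 96
job_id=801: ✓ → 65
job_id=802: ✗
job_id=803: ✓ → 101
job_id=804: ✓ → 202
job_id=805: ✓ → 207
job_id=806: ✓ → 221
job_id=807: ✓ → 193
job_id=808: ✗
killed_sum = 96 + 65 + 101 + 202 + 207 + 221 + 193 = 1085
—
[gpu_sum: queue = 'gpu']
job_id=800: ✗
job_id=801: ✓ → 65
job_id=802: ✗
job_id=803: ✓ → 101
job_id=804: ✗
job_id=805: ✓ → 207
job_id=806: ✗
job_id=807: ✗
job_id=808: ✗
gpu_sum = 65 + 101 + 207 = 373
—
[cpu_sum: cpu > 16 AND state IN ('failed', 'killed', 'queued')]
job_id=800: ✗
job_id=801: ✓ → 65
job_id=802: ✗
job_id=803: ✓ → 101
job_id=804: ✓ → 202
job_id=805: ✓ → 207
job_id=806: ✗
job_id=807: ✗
job_id=808: ✗
cpu_sum = 65 + 101 + 202 + 207 = 575

killed_sum=1085, gpu_sum=373, cpu_sum=575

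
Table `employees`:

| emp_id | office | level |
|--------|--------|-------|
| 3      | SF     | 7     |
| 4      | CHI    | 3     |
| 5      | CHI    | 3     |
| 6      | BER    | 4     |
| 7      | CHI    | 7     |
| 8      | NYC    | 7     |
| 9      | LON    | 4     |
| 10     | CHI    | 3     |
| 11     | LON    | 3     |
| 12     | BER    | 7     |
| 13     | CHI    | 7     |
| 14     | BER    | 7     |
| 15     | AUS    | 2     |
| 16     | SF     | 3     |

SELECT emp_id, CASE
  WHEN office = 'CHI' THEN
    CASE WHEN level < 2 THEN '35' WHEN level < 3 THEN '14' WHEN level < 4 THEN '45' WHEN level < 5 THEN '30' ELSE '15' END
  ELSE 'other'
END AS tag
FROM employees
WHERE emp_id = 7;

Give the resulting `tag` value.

emp_id = 7: office=CHI, level=7.
office='CHI' → inner[ELSE] → 15

15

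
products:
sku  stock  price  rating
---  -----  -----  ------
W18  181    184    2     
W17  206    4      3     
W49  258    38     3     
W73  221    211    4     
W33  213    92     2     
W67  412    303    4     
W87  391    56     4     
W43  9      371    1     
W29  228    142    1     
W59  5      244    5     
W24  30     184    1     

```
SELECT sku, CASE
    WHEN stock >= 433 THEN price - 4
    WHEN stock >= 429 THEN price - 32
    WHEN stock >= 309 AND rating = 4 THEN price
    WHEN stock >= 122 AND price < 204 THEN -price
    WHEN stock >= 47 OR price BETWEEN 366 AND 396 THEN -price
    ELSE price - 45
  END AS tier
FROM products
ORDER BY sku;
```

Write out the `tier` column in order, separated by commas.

-4, -184, 139, -142, -92, -371, -38, 199, 303, -211, 56

sku=W17: stock >= 122 AND price < 204 → -4
sku=W18: stock >= 122 AND price < 204 → -184
sku=W24: ELSE → 139
sku=W29: stock >= 122 AND price < 204 → -142
sku=W33: stock >= 122 AND price < 204 → -92
sku=W43: stock >= 47 OR price BETWEEN 366 AND 396 → -371
sku=W49: stock >= 122 AND price < 204 → -38
sku=W59: ELSE → 199
sku=W67: stock >= 309 AND rating = 4 → 303
sku=W73: stock >= 47 OR price BETWEEN 366 AND 396 → -211
sku=W87: stock >= 309 AND rating = 4 → 56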